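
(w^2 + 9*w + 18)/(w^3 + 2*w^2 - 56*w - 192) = (w + 3)/(w^2 - 4*w - 32)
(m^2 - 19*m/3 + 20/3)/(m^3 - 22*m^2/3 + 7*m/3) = (3*m^2 - 19*m + 20)/(m*(3*m^2 - 22*m + 7))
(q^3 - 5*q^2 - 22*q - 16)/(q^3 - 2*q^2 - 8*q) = (q^2 - 7*q - 8)/(q*(q - 4))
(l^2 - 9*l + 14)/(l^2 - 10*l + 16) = (l - 7)/(l - 8)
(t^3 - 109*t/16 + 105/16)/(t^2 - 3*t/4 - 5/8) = (4*t^2 + 5*t - 21)/(2*(2*t + 1))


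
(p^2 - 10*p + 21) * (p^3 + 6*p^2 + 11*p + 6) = p^5 - 4*p^4 - 28*p^3 + 22*p^2 + 171*p + 126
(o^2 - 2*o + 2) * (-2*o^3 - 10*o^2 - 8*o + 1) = -2*o^5 - 6*o^4 + 8*o^3 - 3*o^2 - 18*o + 2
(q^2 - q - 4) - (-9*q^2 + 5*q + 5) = 10*q^2 - 6*q - 9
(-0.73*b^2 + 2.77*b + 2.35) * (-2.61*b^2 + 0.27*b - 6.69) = 1.9053*b^4 - 7.4268*b^3 - 0.5019*b^2 - 17.8968*b - 15.7215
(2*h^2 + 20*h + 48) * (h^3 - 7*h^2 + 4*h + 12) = 2*h^5 + 6*h^4 - 84*h^3 - 232*h^2 + 432*h + 576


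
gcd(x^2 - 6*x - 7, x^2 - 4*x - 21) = x - 7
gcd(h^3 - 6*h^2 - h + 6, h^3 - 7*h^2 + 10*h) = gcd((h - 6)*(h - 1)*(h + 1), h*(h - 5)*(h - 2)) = 1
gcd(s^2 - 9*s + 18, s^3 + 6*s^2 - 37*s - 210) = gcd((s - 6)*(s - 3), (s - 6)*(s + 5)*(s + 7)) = s - 6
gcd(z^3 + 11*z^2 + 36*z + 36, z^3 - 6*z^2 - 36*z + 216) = z + 6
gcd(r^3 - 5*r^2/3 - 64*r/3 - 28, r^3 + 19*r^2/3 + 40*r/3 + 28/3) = r^2 + 13*r/3 + 14/3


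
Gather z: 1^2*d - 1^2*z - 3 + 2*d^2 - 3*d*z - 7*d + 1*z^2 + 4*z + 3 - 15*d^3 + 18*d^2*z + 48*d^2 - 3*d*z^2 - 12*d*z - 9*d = -15*d^3 + 50*d^2 - 15*d + z^2*(1 - 3*d) + z*(18*d^2 - 15*d + 3)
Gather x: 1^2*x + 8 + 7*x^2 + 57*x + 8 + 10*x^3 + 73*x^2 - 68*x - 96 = 10*x^3 + 80*x^2 - 10*x - 80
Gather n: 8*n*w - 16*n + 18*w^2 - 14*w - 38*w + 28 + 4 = n*(8*w - 16) + 18*w^2 - 52*w + 32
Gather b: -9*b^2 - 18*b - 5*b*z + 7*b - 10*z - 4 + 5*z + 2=-9*b^2 + b*(-5*z - 11) - 5*z - 2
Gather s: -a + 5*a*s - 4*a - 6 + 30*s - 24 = -5*a + s*(5*a + 30) - 30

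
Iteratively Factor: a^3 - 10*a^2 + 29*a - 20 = (a - 1)*(a^2 - 9*a + 20) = (a - 4)*(a - 1)*(a - 5)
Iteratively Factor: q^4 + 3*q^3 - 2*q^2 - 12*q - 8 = (q + 2)*(q^3 + q^2 - 4*q - 4) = (q - 2)*(q + 2)*(q^2 + 3*q + 2) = (q - 2)*(q + 1)*(q + 2)*(q + 2)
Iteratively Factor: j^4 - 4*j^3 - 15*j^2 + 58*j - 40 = (j - 5)*(j^3 + j^2 - 10*j + 8) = (j - 5)*(j - 2)*(j^2 + 3*j - 4) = (j - 5)*(j - 2)*(j - 1)*(j + 4)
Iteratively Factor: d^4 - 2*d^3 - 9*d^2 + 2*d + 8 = (d + 1)*(d^3 - 3*d^2 - 6*d + 8) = (d - 1)*(d + 1)*(d^2 - 2*d - 8) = (d - 1)*(d + 1)*(d + 2)*(d - 4)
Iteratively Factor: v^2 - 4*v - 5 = (v - 5)*(v + 1)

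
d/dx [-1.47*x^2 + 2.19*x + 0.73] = 2.19 - 2.94*x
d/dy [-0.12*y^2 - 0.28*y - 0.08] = -0.24*y - 0.28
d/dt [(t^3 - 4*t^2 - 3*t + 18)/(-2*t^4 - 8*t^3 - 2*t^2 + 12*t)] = (t^4 - 12*t^3 + 18*t^2 + 36*t - 27)/(2*t^2*(t^4 + 4*t^3 - 2*t^2 - 12*t + 9))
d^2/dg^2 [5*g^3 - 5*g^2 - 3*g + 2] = 30*g - 10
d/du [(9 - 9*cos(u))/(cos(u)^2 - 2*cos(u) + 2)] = 9*(2 - cos(u))*sin(u)*cos(u)/(cos(u)^2 - 2*cos(u) + 2)^2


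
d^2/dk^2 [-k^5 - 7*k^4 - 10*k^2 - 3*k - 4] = -20*k^3 - 84*k^2 - 20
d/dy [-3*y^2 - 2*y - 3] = -6*y - 2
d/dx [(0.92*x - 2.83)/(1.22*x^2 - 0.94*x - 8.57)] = (-1.1224*x^2 + 6.9052*x - 10.5446)/(1.4884*x^4 - 2.2936*x^3 - 20.0272*x^2 + 16.1116*x + 73.4449)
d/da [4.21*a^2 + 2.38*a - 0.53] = 8.42*a + 2.38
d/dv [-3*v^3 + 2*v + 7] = 2 - 9*v^2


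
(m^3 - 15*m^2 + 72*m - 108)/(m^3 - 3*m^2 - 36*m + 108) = (m - 6)/(m + 6)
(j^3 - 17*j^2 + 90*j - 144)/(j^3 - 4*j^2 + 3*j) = (j^2 - 14*j + 48)/(j*(j - 1))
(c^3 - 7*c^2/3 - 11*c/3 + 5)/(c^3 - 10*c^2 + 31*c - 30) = (3*c^2 + 2*c - 5)/(3*(c^2 - 7*c + 10))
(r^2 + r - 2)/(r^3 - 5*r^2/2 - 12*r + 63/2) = 2*(r^2 + r - 2)/(2*r^3 - 5*r^2 - 24*r + 63)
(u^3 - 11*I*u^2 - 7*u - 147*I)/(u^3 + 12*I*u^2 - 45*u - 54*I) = (u^2 - 14*I*u - 49)/(u^2 + 9*I*u - 18)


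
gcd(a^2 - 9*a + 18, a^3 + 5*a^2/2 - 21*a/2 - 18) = a - 3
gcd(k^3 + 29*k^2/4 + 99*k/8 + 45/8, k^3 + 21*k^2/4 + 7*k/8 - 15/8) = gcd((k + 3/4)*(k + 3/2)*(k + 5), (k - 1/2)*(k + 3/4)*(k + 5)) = k^2 + 23*k/4 + 15/4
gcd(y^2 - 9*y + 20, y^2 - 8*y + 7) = 1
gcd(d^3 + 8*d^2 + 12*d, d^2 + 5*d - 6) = d + 6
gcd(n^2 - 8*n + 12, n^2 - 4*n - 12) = n - 6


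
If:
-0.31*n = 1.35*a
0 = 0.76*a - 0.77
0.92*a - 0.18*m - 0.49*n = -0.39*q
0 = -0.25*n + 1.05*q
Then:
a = 1.01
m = 14.91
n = -4.41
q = -1.05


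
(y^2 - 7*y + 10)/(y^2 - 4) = (y - 5)/(y + 2)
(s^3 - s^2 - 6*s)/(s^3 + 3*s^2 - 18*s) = (s + 2)/(s + 6)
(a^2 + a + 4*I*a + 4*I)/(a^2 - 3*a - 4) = (a + 4*I)/(a - 4)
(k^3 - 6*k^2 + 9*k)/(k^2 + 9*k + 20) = k*(k^2 - 6*k + 9)/(k^2 + 9*k + 20)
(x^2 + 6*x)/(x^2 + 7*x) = (x + 6)/(x + 7)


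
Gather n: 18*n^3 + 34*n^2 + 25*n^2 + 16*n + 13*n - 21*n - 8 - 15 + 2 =18*n^3 + 59*n^2 + 8*n - 21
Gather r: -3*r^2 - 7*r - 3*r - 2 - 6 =-3*r^2 - 10*r - 8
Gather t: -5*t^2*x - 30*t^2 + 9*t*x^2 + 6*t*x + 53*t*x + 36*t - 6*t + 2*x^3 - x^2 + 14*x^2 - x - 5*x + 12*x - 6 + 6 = t^2*(-5*x - 30) + t*(9*x^2 + 59*x + 30) + 2*x^3 + 13*x^2 + 6*x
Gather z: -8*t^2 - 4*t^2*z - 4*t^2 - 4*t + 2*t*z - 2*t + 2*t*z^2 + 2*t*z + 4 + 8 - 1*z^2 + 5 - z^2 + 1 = -12*t^2 - 6*t + z^2*(2*t - 2) + z*(-4*t^2 + 4*t) + 18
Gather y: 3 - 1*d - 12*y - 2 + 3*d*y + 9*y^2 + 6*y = -d + 9*y^2 + y*(3*d - 6) + 1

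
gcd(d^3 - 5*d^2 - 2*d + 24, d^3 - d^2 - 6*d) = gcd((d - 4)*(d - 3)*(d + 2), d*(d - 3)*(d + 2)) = d^2 - d - 6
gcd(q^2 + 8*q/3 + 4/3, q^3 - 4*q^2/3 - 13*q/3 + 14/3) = q + 2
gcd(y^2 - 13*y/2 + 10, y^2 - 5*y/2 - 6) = y - 4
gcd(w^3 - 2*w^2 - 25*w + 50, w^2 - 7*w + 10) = w^2 - 7*w + 10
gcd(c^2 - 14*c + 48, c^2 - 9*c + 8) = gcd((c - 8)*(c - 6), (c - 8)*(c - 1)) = c - 8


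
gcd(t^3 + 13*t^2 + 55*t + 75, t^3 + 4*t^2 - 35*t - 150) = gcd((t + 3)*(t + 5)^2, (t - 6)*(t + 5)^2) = t^2 + 10*t + 25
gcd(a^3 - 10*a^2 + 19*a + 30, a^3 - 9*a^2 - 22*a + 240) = a - 6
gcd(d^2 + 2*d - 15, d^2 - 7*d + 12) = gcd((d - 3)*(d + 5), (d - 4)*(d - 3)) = d - 3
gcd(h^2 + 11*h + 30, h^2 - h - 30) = h + 5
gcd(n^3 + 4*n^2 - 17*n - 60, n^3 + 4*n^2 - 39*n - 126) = n + 3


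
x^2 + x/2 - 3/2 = (x - 1)*(x + 3/2)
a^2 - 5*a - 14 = (a - 7)*(a + 2)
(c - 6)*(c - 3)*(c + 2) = c^3 - 7*c^2 + 36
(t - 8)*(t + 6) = t^2 - 2*t - 48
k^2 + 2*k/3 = k*(k + 2/3)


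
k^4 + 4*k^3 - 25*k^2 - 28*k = k*(k - 4)*(k + 1)*(k + 7)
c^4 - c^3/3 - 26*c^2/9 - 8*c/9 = c*(c - 2)*(c + 1/3)*(c + 4/3)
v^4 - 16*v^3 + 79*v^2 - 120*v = v*(v - 8)*(v - 5)*(v - 3)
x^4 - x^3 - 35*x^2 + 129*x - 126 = (x - 3)^2*(x - 2)*(x + 7)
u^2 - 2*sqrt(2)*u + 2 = (u - sqrt(2))^2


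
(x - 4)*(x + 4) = x^2 - 16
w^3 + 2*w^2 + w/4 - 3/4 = (w - 1/2)*(w + 1)*(w + 3/2)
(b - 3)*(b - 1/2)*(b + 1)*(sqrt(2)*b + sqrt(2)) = sqrt(2)*b^4 - 3*sqrt(2)*b^3/2 - 9*sqrt(2)*b^2/2 - sqrt(2)*b/2 + 3*sqrt(2)/2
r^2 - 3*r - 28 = (r - 7)*(r + 4)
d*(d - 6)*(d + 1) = d^3 - 5*d^2 - 6*d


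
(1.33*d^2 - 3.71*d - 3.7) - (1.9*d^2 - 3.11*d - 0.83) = -0.57*d^2 - 0.6*d - 2.87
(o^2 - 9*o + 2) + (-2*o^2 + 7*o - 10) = -o^2 - 2*o - 8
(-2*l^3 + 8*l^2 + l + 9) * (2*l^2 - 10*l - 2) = -4*l^5 + 36*l^4 - 74*l^3 - 8*l^2 - 92*l - 18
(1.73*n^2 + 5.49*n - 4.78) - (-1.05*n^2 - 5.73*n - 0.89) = 2.78*n^2 + 11.22*n - 3.89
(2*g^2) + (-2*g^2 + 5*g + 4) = 5*g + 4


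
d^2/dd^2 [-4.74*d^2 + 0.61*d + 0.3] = -9.48000000000000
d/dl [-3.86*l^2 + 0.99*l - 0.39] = 0.99 - 7.72*l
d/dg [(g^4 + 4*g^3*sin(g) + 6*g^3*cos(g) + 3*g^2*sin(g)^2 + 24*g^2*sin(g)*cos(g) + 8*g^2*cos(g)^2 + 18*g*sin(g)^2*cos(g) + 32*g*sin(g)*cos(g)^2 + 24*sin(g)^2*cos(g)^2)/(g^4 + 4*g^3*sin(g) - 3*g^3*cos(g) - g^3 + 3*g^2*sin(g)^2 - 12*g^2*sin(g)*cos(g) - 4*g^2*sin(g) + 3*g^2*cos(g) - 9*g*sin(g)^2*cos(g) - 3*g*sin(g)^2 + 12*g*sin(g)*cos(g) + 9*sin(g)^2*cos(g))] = (-9*g^3*sin(g) - 16*g^2*sin(g)*cos(g) - 9*sqrt(2)*g^2*cos(g + pi/4) - g^2 + 16*sqrt(2)*g*sin(g)*sin(g + pi/4) + 24*g*sin(g)*cos(g)^2 + 6*g*cos(g) - 16*g + 24*sqrt(2)*cos(g)^2*cos(g + pi/4) + 26*cos(g)^2)/((g - 1)^2*(g - 3*cos(g))^2)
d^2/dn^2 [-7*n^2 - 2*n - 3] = -14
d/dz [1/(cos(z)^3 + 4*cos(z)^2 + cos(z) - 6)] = (3*cos(z)^2 + 8*cos(z) + 1)*sin(z)/(cos(z)^3 + 4*cos(z)^2 + cos(z) - 6)^2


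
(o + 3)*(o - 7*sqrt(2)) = o^2 - 7*sqrt(2)*o + 3*o - 21*sqrt(2)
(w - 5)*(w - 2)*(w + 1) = w^3 - 6*w^2 + 3*w + 10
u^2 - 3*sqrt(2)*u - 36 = (u - 6*sqrt(2))*(u + 3*sqrt(2))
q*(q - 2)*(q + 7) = q^3 + 5*q^2 - 14*q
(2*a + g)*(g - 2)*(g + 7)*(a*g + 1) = 2*a^2*g^3 + 10*a^2*g^2 - 28*a^2*g + a*g^4 + 5*a*g^3 - 12*a*g^2 + 10*a*g - 28*a + g^3 + 5*g^2 - 14*g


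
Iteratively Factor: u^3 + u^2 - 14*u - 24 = (u + 2)*(u^2 - u - 12) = (u + 2)*(u + 3)*(u - 4)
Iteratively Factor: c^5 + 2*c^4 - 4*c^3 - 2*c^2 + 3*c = (c)*(c^4 + 2*c^3 - 4*c^2 - 2*c + 3) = c*(c - 1)*(c^3 + 3*c^2 - c - 3) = c*(c - 1)^2*(c^2 + 4*c + 3) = c*(c - 1)^2*(c + 3)*(c + 1)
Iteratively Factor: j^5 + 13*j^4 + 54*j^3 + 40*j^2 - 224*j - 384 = (j + 4)*(j^4 + 9*j^3 + 18*j^2 - 32*j - 96) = (j - 2)*(j + 4)*(j^3 + 11*j^2 + 40*j + 48) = (j - 2)*(j + 4)^2*(j^2 + 7*j + 12) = (j - 2)*(j + 4)^3*(j + 3)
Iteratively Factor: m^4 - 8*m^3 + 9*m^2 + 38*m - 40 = (m + 2)*(m^3 - 10*m^2 + 29*m - 20) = (m - 1)*(m + 2)*(m^2 - 9*m + 20) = (m - 5)*(m - 1)*(m + 2)*(m - 4)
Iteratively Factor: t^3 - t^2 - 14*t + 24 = (t + 4)*(t^2 - 5*t + 6) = (t - 3)*(t + 4)*(t - 2)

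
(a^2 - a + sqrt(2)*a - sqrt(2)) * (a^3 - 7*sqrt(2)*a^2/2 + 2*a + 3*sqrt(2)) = a^5 - 5*sqrt(2)*a^4/2 - a^4 - 5*a^3 + 5*sqrt(2)*a^3/2 + 5*a^2 + 5*sqrt(2)*a^2 - 5*sqrt(2)*a + 6*a - 6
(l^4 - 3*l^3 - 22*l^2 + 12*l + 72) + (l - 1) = l^4 - 3*l^3 - 22*l^2 + 13*l + 71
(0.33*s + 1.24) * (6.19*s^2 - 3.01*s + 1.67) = 2.0427*s^3 + 6.6823*s^2 - 3.1813*s + 2.0708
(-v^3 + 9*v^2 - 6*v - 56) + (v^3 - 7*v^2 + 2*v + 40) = 2*v^2 - 4*v - 16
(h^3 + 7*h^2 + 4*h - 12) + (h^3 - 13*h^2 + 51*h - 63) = 2*h^3 - 6*h^2 + 55*h - 75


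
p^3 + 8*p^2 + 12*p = p*(p + 2)*(p + 6)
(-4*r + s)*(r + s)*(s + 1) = -4*r^2*s - 4*r^2 - 3*r*s^2 - 3*r*s + s^3 + s^2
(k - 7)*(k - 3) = k^2 - 10*k + 21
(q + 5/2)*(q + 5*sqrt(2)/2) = q^2 + 5*q/2 + 5*sqrt(2)*q/2 + 25*sqrt(2)/4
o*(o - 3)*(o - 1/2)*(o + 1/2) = o^4 - 3*o^3 - o^2/4 + 3*o/4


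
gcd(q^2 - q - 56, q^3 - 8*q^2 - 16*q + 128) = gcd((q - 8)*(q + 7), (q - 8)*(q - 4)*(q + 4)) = q - 8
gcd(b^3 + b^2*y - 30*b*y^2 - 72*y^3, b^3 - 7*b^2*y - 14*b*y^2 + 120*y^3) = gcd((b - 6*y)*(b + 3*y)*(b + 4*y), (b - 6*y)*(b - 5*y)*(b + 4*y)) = -b^2 + 2*b*y + 24*y^2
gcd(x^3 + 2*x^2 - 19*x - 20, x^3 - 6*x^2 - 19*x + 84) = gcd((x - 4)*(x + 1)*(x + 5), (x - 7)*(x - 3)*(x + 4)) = 1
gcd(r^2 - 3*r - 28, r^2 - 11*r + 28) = r - 7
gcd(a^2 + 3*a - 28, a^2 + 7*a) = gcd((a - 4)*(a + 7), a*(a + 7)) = a + 7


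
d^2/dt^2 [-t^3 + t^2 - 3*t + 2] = 2 - 6*t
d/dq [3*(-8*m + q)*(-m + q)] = -27*m + 6*q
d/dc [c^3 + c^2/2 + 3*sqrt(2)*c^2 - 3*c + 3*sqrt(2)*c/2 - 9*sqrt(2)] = 3*c^2 + c + 6*sqrt(2)*c - 3 + 3*sqrt(2)/2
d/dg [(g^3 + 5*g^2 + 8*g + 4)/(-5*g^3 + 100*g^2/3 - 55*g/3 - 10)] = 3*(35*g^4 + 26*g^3 - 197*g^2 - 220*g - 4)/(5*(9*g^6 - 120*g^5 + 466*g^4 - 404*g^3 - 119*g^2 + 132*g + 36))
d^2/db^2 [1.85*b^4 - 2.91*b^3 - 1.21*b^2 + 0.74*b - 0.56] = 22.2*b^2 - 17.46*b - 2.42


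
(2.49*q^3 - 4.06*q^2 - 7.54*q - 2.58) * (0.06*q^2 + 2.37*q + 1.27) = 0.1494*q^5 + 5.6577*q^4 - 6.9123*q^3 - 23.1808*q^2 - 15.6904*q - 3.2766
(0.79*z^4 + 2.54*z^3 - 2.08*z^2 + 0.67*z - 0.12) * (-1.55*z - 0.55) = -1.2245*z^5 - 4.3715*z^4 + 1.827*z^3 + 0.1055*z^2 - 0.1825*z + 0.066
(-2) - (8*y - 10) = 8 - 8*y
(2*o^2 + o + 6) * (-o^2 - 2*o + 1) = -2*o^4 - 5*o^3 - 6*o^2 - 11*o + 6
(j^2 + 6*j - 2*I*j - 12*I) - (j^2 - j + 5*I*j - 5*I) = 7*j - 7*I*j - 7*I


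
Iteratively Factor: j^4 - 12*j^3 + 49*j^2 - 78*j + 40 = (j - 4)*(j^3 - 8*j^2 + 17*j - 10) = (j - 4)*(j - 1)*(j^2 - 7*j + 10) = (j - 5)*(j - 4)*(j - 1)*(j - 2)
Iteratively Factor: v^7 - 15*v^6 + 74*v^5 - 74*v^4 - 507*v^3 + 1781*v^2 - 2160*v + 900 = (v - 2)*(v^6 - 13*v^5 + 48*v^4 + 22*v^3 - 463*v^2 + 855*v - 450) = (v - 3)*(v - 2)*(v^5 - 10*v^4 + 18*v^3 + 76*v^2 - 235*v + 150) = (v - 3)*(v - 2)*(v - 1)*(v^4 - 9*v^3 + 9*v^2 + 85*v - 150) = (v - 3)*(v - 2)^2*(v - 1)*(v^3 - 7*v^2 - 5*v + 75) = (v - 5)*(v - 3)*(v - 2)^2*(v - 1)*(v^2 - 2*v - 15) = (v - 5)^2*(v - 3)*(v - 2)^2*(v - 1)*(v + 3)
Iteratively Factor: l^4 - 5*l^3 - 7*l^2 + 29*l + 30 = (l + 2)*(l^3 - 7*l^2 + 7*l + 15) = (l + 1)*(l + 2)*(l^2 - 8*l + 15) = (l - 5)*(l + 1)*(l + 2)*(l - 3)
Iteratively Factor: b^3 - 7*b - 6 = (b + 1)*(b^2 - b - 6) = (b - 3)*(b + 1)*(b + 2)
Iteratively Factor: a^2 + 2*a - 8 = (a - 2)*(a + 4)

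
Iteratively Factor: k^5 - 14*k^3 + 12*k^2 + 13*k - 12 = (k + 1)*(k^4 - k^3 - 13*k^2 + 25*k - 12) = (k - 3)*(k + 1)*(k^3 + 2*k^2 - 7*k + 4) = (k - 3)*(k - 1)*(k + 1)*(k^2 + 3*k - 4) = (k - 3)*(k - 1)^2*(k + 1)*(k + 4)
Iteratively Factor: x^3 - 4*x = (x + 2)*(x^2 - 2*x) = x*(x + 2)*(x - 2)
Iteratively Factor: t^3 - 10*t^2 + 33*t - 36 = (t - 3)*(t^2 - 7*t + 12) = (t - 4)*(t - 3)*(t - 3)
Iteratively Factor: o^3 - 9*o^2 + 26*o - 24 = (o - 2)*(o^2 - 7*o + 12) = (o - 3)*(o - 2)*(o - 4)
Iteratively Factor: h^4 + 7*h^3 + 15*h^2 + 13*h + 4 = (h + 1)*(h^3 + 6*h^2 + 9*h + 4) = (h + 1)*(h + 4)*(h^2 + 2*h + 1) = (h + 1)^2*(h + 4)*(h + 1)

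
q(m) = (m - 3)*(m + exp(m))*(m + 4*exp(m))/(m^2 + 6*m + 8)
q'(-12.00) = 0.23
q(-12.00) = -27.00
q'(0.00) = -3.25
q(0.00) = -1.50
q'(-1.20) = 3.69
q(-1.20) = 0.01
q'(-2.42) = 17.28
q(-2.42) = 39.30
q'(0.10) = -3.45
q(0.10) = -1.84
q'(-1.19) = 3.47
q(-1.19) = 0.04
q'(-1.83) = 224.10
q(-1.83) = -25.98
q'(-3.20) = -79.96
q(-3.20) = 61.96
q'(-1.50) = 18.70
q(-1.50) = -2.79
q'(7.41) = 914888.89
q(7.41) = 451125.42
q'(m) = (-2*m - 6)*(m - 3)*(m + exp(m))*(m + 4*exp(m))/(m^2 + 6*m + 8)^2 + (m - 3)*(m + exp(m))*(4*exp(m) + 1)/(m^2 + 6*m + 8) + (m - 3)*(m + 4*exp(m))*(exp(m) + 1)/(m^2 + 6*m + 8) + (m + exp(m))*(m + 4*exp(m))/(m^2 + 6*m + 8)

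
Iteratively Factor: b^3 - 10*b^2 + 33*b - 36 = (b - 4)*(b^2 - 6*b + 9) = (b - 4)*(b - 3)*(b - 3)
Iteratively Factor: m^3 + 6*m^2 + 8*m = (m + 2)*(m^2 + 4*m) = (m + 2)*(m + 4)*(m)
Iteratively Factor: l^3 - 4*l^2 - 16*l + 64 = (l - 4)*(l^2 - 16) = (l - 4)*(l + 4)*(l - 4)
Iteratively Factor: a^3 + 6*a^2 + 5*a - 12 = (a - 1)*(a^2 + 7*a + 12) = (a - 1)*(a + 4)*(a + 3)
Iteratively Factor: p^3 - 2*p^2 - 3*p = (p - 3)*(p^2 + p) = p*(p - 3)*(p + 1)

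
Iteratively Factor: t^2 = (t)*(t)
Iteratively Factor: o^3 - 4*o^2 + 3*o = (o - 1)*(o^2 - 3*o) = o*(o - 1)*(o - 3)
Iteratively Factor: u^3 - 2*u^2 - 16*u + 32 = (u + 4)*(u^2 - 6*u + 8) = (u - 4)*(u + 4)*(u - 2)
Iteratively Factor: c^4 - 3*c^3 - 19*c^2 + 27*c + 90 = (c - 5)*(c^3 + 2*c^2 - 9*c - 18) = (c - 5)*(c + 2)*(c^2 - 9) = (c - 5)*(c - 3)*(c + 2)*(c + 3)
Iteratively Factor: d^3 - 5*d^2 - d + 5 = (d - 1)*(d^2 - 4*d - 5) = (d - 5)*(d - 1)*(d + 1)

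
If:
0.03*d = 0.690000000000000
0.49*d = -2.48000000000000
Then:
No Solution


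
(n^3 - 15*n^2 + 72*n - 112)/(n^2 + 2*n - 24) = (n^2 - 11*n + 28)/(n + 6)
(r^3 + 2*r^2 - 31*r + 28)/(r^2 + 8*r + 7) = (r^2 - 5*r + 4)/(r + 1)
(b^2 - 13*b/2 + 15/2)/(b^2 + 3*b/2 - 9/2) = (b - 5)/(b + 3)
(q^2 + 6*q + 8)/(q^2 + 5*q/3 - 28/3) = 3*(q + 2)/(3*q - 7)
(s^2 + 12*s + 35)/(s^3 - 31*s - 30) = (s + 7)/(s^2 - 5*s - 6)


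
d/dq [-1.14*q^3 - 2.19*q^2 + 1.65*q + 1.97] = -3.42*q^2 - 4.38*q + 1.65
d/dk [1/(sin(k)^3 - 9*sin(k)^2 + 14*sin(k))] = (-3*cos(k) + 18/tan(k) - 14*cos(k)/sin(k)^2)/((sin(k) - 7)^2*(sin(k) - 2)^2)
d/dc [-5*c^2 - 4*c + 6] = -10*c - 4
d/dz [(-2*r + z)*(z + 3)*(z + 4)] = -4*r*z - 14*r + 3*z^2 + 14*z + 12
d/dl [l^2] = 2*l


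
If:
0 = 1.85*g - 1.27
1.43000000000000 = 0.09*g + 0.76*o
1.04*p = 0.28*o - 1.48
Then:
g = 0.69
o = 1.80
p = -0.94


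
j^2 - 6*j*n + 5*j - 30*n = (j + 5)*(j - 6*n)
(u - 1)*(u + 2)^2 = u^3 + 3*u^2 - 4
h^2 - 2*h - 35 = (h - 7)*(h + 5)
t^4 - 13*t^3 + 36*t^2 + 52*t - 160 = (t - 8)*(t - 5)*(t - 2)*(t + 2)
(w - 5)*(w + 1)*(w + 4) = w^3 - 21*w - 20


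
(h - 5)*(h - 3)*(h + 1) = h^3 - 7*h^2 + 7*h + 15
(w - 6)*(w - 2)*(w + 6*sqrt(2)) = w^3 - 8*w^2 + 6*sqrt(2)*w^2 - 48*sqrt(2)*w + 12*w + 72*sqrt(2)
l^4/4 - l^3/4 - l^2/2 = l^2*(l/4 + 1/4)*(l - 2)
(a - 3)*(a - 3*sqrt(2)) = a^2 - 3*sqrt(2)*a - 3*a + 9*sqrt(2)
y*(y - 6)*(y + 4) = y^3 - 2*y^2 - 24*y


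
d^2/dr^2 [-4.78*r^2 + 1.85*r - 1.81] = -9.56000000000000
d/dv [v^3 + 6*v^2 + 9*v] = 3*v^2 + 12*v + 9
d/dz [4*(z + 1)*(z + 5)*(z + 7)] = 12*z^2 + 104*z + 188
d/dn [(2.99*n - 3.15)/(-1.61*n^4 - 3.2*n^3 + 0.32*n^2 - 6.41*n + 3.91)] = (14.4417*n^4 - 1.15*n^3 - 31.1968*n^2 + 2.016*n - 8.5006)/(2.5921*n^8 + 10.304*n^7 + 9.2096*n^6 + 18.5922*n^5 + 28.5362*n^4 - 29.1264*n^3 + 43.5905*n^2 - 50.1262*n + 15.2881)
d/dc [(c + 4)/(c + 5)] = (c + 5)^(-2)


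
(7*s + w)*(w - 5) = 7*s*w - 35*s + w^2 - 5*w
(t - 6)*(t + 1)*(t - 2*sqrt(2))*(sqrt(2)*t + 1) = sqrt(2)*t^4 - 5*sqrt(2)*t^3 - 3*t^3 - 8*sqrt(2)*t^2 + 15*t^2 + 10*sqrt(2)*t + 18*t + 12*sqrt(2)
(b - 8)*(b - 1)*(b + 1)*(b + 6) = b^4 - 2*b^3 - 49*b^2 + 2*b + 48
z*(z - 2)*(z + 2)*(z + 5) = z^4 + 5*z^3 - 4*z^2 - 20*z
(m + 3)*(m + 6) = m^2 + 9*m + 18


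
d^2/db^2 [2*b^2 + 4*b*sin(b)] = -4*b*sin(b) + 8*cos(b) + 4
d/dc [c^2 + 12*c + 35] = 2*c + 12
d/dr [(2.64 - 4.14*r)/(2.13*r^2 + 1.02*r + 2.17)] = (8.8182*r^2 - 11.2464*r - 11.6766)/(4.5369*r^4 + 4.3452*r^3 + 10.2846*r^2 + 4.4268*r + 4.7089)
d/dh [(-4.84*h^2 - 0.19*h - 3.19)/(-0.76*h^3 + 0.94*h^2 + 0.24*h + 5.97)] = (-3.6784*h^4 - 0.2888*h^3 - 8.2562*h^2 - 51.7924*h - 0.3687)/(0.5776*h^6 - 1.4288*h^5 + 0.5188*h^4 - 8.6232*h^3 + 11.2812*h^2 + 2.8656*h + 35.6409)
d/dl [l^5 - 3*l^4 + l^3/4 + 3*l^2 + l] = 5*l^4 - 12*l^3 + 3*l^2/4 + 6*l + 1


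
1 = 1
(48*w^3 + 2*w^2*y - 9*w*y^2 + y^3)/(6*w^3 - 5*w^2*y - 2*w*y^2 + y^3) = (-8*w + y)/(-w + y)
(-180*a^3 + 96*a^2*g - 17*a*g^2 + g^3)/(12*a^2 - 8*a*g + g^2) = (-30*a^2 + 11*a*g - g^2)/(2*a - g)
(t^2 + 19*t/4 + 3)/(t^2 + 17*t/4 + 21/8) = 2*(t + 4)/(2*t + 7)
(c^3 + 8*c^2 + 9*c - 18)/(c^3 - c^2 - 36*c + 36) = (c + 3)/(c - 6)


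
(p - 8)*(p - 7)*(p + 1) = p^3 - 14*p^2 + 41*p + 56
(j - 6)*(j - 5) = j^2 - 11*j + 30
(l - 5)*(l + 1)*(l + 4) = l^3 - 21*l - 20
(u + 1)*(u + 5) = u^2 + 6*u + 5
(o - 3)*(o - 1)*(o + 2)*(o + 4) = o^4 + 2*o^3 - 13*o^2 - 14*o + 24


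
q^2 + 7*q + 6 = (q + 1)*(q + 6)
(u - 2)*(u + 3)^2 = u^3 + 4*u^2 - 3*u - 18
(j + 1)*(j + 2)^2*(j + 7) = j^4 + 12*j^3 + 43*j^2 + 60*j + 28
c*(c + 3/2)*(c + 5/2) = c^3 + 4*c^2 + 15*c/4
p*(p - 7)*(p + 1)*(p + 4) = p^4 - 2*p^3 - 31*p^2 - 28*p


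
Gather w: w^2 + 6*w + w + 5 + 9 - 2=w^2 + 7*w + 12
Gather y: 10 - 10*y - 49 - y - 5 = -11*y - 44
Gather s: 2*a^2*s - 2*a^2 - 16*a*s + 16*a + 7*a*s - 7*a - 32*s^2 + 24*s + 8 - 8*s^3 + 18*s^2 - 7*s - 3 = -2*a^2 + 9*a - 8*s^3 - 14*s^2 + s*(2*a^2 - 9*a + 17) + 5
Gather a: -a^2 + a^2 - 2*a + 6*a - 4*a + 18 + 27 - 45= 0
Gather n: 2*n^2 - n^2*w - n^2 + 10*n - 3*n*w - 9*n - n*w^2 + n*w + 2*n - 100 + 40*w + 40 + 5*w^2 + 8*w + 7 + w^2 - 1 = n^2*(1 - w) + n*(-w^2 - 2*w + 3) + 6*w^2 + 48*w - 54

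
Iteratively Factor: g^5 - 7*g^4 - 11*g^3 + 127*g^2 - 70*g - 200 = (g - 5)*(g^4 - 2*g^3 - 21*g^2 + 22*g + 40) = (g - 5)*(g + 1)*(g^3 - 3*g^2 - 18*g + 40) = (g - 5)*(g + 1)*(g + 4)*(g^2 - 7*g + 10) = (g - 5)*(g - 2)*(g + 1)*(g + 4)*(g - 5)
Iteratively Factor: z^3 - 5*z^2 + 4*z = (z - 1)*(z^2 - 4*z) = (z - 4)*(z - 1)*(z)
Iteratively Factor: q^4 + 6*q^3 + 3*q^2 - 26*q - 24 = (q + 1)*(q^3 + 5*q^2 - 2*q - 24) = (q + 1)*(q + 3)*(q^2 + 2*q - 8) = (q + 1)*(q + 3)*(q + 4)*(q - 2)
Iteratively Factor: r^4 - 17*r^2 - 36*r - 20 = (r + 2)*(r^3 - 2*r^2 - 13*r - 10) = (r - 5)*(r + 2)*(r^2 + 3*r + 2) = (r - 5)*(r + 2)^2*(r + 1)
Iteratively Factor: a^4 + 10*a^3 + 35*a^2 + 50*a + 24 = (a + 2)*(a^3 + 8*a^2 + 19*a + 12) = (a + 1)*(a + 2)*(a^2 + 7*a + 12) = (a + 1)*(a + 2)*(a + 4)*(a + 3)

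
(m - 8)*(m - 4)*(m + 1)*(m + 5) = m^4 - 6*m^3 - 35*m^2 + 132*m + 160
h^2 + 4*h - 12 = (h - 2)*(h + 6)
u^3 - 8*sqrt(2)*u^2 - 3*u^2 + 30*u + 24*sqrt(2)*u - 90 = (u - 3)*(u - 5*sqrt(2))*(u - 3*sqrt(2))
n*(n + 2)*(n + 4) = n^3 + 6*n^2 + 8*n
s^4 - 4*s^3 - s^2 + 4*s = s*(s - 4)*(s - 1)*(s + 1)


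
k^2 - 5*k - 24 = (k - 8)*(k + 3)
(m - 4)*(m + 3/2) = m^2 - 5*m/2 - 6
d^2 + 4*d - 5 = (d - 1)*(d + 5)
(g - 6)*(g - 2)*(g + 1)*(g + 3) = g^4 - 4*g^3 - 17*g^2 + 24*g + 36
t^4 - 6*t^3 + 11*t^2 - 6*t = t*(t - 3)*(t - 2)*(t - 1)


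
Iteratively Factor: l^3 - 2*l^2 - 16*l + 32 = (l - 4)*(l^2 + 2*l - 8) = (l - 4)*(l + 4)*(l - 2)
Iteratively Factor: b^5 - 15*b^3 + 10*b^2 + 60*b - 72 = (b - 2)*(b^4 + 2*b^3 - 11*b^2 - 12*b + 36) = (b - 2)*(b + 3)*(b^3 - b^2 - 8*b + 12) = (b - 2)^2*(b + 3)*(b^2 + b - 6) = (b - 2)^2*(b + 3)^2*(b - 2)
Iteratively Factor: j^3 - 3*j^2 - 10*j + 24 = (j - 4)*(j^2 + j - 6) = (j - 4)*(j - 2)*(j + 3)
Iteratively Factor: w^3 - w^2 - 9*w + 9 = (w - 3)*(w^2 + 2*w - 3) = (w - 3)*(w - 1)*(w + 3)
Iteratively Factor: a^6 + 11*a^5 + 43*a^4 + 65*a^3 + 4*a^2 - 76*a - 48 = (a + 3)*(a^5 + 8*a^4 + 19*a^3 + 8*a^2 - 20*a - 16) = (a + 1)*(a + 3)*(a^4 + 7*a^3 + 12*a^2 - 4*a - 16) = (a - 1)*(a + 1)*(a + 3)*(a^3 + 8*a^2 + 20*a + 16) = (a - 1)*(a + 1)*(a + 2)*(a + 3)*(a^2 + 6*a + 8) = (a - 1)*(a + 1)*(a + 2)^2*(a + 3)*(a + 4)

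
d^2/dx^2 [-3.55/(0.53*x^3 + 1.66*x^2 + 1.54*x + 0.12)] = ((11.289*x + 11.786)*(0.53*x^3 + 1.66*x^2 + 1.54*x + 0.12) - 3.55*(1.59*x^2 + 3.32*x + 1.54)*(3.18*x^2 + 6.64*x + 3.08))/(0.53*x^3 + 1.66*x^2 + 1.54*x + 0.12)^3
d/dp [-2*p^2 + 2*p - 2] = 2 - 4*p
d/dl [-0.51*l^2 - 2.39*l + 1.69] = -1.02*l - 2.39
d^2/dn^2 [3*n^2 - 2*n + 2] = 6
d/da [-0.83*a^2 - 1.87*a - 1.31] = -1.66*a - 1.87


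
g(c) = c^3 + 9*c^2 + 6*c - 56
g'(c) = 3*c^2 + 18*c + 6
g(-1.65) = -45.89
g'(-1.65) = -15.53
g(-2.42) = -31.98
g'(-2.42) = -19.99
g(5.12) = 344.87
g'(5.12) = 176.80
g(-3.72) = -5.25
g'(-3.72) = -19.44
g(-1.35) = -50.16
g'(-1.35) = -12.83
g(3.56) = 124.54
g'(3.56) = 108.10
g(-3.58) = -8.02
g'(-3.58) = -19.99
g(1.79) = -10.69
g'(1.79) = 47.83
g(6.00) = 520.00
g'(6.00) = 222.00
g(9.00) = 1456.00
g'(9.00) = 411.00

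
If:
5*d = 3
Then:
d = 3/5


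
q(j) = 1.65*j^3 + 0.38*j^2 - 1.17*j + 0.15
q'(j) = 4.95*j^2 + 0.76*j - 1.17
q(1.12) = 1.63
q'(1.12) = 5.89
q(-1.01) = 0.02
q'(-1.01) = 3.11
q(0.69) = 0.07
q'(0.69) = 1.71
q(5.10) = 222.94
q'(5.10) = 131.46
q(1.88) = 10.26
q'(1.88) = 17.75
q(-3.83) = -82.49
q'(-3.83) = 68.53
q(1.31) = 2.98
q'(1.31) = 8.32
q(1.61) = 6.14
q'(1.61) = 12.88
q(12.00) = 2892.03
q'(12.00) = 720.75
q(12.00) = 2892.03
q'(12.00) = 720.75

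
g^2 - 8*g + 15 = (g - 5)*(g - 3)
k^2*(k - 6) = k^3 - 6*k^2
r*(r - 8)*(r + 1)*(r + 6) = r^4 - r^3 - 50*r^2 - 48*r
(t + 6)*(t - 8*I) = t^2 + 6*t - 8*I*t - 48*I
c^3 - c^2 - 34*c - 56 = (c - 7)*(c + 2)*(c + 4)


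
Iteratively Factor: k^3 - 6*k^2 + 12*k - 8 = (k - 2)*(k^2 - 4*k + 4) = (k - 2)^2*(k - 2)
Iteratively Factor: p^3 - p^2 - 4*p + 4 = (p + 2)*(p^2 - 3*p + 2) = (p - 2)*(p + 2)*(p - 1)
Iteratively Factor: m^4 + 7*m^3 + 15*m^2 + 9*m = (m + 1)*(m^3 + 6*m^2 + 9*m) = (m + 1)*(m + 3)*(m^2 + 3*m) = m*(m + 1)*(m + 3)*(m + 3)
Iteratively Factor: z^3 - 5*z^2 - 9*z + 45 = (z - 5)*(z^2 - 9) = (z - 5)*(z - 3)*(z + 3)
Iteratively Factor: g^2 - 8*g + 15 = (g - 5)*(g - 3)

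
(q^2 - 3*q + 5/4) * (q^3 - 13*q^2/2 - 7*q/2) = q^5 - 19*q^4/2 + 69*q^3/4 + 19*q^2/8 - 35*q/8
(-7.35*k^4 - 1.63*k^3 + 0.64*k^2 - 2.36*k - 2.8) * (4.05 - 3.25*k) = 23.8875*k^5 - 24.47*k^4 - 8.6815*k^3 + 10.262*k^2 - 0.458*k - 11.34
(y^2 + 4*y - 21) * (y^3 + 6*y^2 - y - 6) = y^5 + 10*y^4 + 2*y^3 - 136*y^2 - 3*y + 126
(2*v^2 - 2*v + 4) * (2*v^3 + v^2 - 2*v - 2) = 4*v^5 - 2*v^4 + 2*v^3 + 4*v^2 - 4*v - 8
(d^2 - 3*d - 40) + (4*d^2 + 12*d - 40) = 5*d^2 + 9*d - 80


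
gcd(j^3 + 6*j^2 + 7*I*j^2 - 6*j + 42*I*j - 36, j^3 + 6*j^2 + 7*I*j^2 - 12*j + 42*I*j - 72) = j + 6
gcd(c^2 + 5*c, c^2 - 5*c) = c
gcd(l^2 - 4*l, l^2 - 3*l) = l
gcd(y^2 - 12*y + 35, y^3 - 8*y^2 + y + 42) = y - 7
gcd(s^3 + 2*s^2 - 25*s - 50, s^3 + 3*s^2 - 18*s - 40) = s^2 + 7*s + 10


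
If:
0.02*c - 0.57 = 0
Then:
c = 28.50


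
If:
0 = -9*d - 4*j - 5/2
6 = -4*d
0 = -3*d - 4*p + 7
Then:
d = -3/2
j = 11/4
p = 23/8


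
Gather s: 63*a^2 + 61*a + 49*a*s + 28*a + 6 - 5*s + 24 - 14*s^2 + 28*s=63*a^2 + 89*a - 14*s^2 + s*(49*a + 23) + 30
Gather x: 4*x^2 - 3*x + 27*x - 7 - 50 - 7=4*x^2 + 24*x - 64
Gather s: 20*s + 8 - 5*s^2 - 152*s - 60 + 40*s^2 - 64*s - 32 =35*s^2 - 196*s - 84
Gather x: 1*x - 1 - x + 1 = 0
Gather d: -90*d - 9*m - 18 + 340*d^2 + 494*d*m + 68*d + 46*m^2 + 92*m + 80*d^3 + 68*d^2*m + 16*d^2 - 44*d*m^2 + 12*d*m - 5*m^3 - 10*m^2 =80*d^3 + d^2*(68*m + 356) + d*(-44*m^2 + 506*m - 22) - 5*m^3 + 36*m^2 + 83*m - 18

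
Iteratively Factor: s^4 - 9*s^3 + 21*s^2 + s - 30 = (s - 3)*(s^3 - 6*s^2 + 3*s + 10) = (s - 5)*(s - 3)*(s^2 - s - 2) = (s - 5)*(s - 3)*(s - 2)*(s + 1)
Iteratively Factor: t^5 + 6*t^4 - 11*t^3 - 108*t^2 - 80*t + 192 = (t + 3)*(t^4 + 3*t^3 - 20*t^2 - 48*t + 64) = (t + 3)*(t + 4)*(t^3 - t^2 - 16*t + 16) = (t + 3)*(t + 4)^2*(t^2 - 5*t + 4) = (t - 1)*(t + 3)*(t + 4)^2*(t - 4)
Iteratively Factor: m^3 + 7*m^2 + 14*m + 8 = (m + 4)*(m^2 + 3*m + 2) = (m + 1)*(m + 4)*(m + 2)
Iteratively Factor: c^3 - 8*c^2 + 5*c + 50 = (c + 2)*(c^2 - 10*c + 25) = (c - 5)*(c + 2)*(c - 5)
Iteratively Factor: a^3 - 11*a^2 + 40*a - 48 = (a - 4)*(a^2 - 7*a + 12) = (a - 4)^2*(a - 3)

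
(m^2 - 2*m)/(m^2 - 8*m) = (m - 2)/(m - 8)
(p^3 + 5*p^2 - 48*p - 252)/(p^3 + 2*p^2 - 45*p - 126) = (p + 6)/(p + 3)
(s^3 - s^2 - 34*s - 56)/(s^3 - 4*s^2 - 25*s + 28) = (s + 2)/(s - 1)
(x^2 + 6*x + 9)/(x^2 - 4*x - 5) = (x^2 + 6*x + 9)/(x^2 - 4*x - 5)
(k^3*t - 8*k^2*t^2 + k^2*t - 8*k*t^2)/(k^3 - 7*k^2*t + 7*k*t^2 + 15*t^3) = k*t*(k^2 - 8*k*t + k - 8*t)/(k^3 - 7*k^2*t + 7*k*t^2 + 15*t^3)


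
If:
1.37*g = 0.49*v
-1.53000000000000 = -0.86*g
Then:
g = 1.78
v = 4.97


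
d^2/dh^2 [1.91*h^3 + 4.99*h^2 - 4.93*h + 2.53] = 11.46*h + 9.98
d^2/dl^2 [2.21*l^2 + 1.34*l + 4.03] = 4.42000000000000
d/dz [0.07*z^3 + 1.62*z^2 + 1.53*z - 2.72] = 0.21*z^2 + 3.24*z + 1.53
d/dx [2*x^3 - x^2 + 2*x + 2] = 6*x^2 - 2*x + 2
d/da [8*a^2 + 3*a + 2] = 16*a + 3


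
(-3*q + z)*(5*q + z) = -15*q^2 + 2*q*z + z^2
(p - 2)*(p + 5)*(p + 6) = p^3 + 9*p^2 + 8*p - 60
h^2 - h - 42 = (h - 7)*(h + 6)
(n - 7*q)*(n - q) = n^2 - 8*n*q + 7*q^2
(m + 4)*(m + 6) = m^2 + 10*m + 24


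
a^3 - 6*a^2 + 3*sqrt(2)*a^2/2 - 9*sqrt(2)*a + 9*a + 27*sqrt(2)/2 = (a - 3)^2*(a + 3*sqrt(2)/2)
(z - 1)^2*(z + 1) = z^3 - z^2 - z + 1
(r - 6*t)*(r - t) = r^2 - 7*r*t + 6*t^2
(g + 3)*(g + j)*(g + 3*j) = g^3 + 4*g^2*j + 3*g^2 + 3*g*j^2 + 12*g*j + 9*j^2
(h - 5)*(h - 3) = h^2 - 8*h + 15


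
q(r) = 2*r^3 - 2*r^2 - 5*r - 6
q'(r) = 6*r^2 - 4*r - 5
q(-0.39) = -4.47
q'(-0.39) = -2.53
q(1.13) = -11.32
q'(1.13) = -1.86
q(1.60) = -10.93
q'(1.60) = 3.96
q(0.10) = -6.52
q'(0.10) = -5.34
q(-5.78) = -430.12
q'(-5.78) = 218.57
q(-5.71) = -415.00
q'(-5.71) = 213.46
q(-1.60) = -11.31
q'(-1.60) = 16.76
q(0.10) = -6.52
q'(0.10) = -5.34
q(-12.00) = -3690.00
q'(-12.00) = 907.00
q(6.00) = 324.00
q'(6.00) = 187.00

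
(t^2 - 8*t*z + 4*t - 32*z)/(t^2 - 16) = (t - 8*z)/(t - 4)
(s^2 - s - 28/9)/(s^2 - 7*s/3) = (s + 4/3)/s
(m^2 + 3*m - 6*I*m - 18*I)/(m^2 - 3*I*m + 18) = (m + 3)/(m + 3*I)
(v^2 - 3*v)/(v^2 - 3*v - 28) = v*(3 - v)/(-v^2 + 3*v + 28)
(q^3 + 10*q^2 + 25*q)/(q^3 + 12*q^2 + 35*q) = (q + 5)/(q + 7)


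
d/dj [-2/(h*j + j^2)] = 2*(h + 2*j)/(j^2*(h + j)^2)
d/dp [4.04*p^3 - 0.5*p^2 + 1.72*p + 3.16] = 12.12*p^2 - 1.0*p + 1.72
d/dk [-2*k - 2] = -2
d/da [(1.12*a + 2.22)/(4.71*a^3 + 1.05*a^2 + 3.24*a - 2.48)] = (5.2752*a^3 + 1.176*a^2 + 3.6288*a - (1.12*a + 2.22)*(14.13*a^2 + 2.1*a + 3.24) - 2.7776)/(4.71*a^3 + 1.05*a^2 + 3.24*a - 2.48)^2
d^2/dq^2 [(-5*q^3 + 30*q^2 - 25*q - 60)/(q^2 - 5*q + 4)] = 40/(q^3 - 3*q^2 + 3*q - 1)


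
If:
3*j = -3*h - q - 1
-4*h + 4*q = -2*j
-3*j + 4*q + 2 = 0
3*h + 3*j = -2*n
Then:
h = -1/3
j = 2/15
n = 3/10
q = -2/5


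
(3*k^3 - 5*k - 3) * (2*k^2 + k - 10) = 6*k^5 + 3*k^4 - 40*k^3 - 11*k^2 + 47*k + 30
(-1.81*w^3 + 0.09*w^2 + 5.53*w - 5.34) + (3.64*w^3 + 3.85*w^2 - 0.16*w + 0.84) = 1.83*w^3 + 3.94*w^2 + 5.37*w - 4.5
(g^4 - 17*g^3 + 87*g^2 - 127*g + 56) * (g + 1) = g^5 - 16*g^4 + 70*g^3 - 40*g^2 - 71*g + 56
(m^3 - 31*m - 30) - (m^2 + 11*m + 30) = m^3 - m^2 - 42*m - 60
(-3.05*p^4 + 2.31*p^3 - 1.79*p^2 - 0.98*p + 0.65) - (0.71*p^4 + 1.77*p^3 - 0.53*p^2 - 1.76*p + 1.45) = -3.76*p^4 + 0.54*p^3 - 1.26*p^2 + 0.78*p - 0.8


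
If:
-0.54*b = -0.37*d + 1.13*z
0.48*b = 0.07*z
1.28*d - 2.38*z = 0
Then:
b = 0.00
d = 0.00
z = 0.00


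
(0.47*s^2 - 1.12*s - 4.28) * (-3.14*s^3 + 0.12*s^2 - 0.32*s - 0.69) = -1.4758*s^5 + 3.5732*s^4 + 13.1544*s^3 - 0.4795*s^2 + 2.1424*s + 2.9532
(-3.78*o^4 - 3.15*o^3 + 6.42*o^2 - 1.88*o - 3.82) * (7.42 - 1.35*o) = 5.103*o^5 - 23.7951*o^4 - 32.04*o^3 + 50.1744*o^2 - 8.7926*o - 28.3444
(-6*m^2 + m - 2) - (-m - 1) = -6*m^2 + 2*m - 1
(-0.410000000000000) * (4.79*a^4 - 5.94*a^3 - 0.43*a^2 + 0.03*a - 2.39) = -1.9639*a^4 + 2.4354*a^3 + 0.1763*a^2 - 0.0123*a + 0.9799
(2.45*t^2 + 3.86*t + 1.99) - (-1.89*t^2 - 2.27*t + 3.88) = 4.34*t^2 + 6.13*t - 1.89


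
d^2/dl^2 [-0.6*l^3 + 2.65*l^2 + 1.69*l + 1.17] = 5.3 - 3.6*l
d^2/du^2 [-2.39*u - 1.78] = 0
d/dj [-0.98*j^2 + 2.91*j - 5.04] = 2.91 - 1.96*j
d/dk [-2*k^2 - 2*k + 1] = -4*k - 2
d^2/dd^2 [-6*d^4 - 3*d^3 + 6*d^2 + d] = -72*d^2 - 18*d + 12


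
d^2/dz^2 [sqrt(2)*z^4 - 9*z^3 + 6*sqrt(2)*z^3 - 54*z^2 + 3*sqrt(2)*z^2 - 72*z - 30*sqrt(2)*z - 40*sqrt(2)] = 12*sqrt(2)*z^2 - 54*z + 36*sqrt(2)*z - 108 + 6*sqrt(2)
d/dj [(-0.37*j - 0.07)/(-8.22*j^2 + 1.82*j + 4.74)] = (3.0414*j^2 - 0.6734*j - (0.37*j + 0.07)*(16.44*j - 1.82) - 1.7538)/(-8.22*j^2 + 1.82*j + 4.74)^2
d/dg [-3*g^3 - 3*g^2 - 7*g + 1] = -9*g^2 - 6*g - 7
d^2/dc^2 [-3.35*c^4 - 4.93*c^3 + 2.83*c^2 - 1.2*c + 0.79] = -40.2*c^2 - 29.58*c + 5.66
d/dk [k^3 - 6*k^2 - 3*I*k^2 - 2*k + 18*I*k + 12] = 3*k^2 - 12*k - 6*I*k - 2 + 18*I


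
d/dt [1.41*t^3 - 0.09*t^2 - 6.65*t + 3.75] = 4.23*t^2 - 0.18*t - 6.65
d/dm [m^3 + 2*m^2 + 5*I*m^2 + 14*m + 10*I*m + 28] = 3*m^2 + m*(4 + 10*I) + 14 + 10*I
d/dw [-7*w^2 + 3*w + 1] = 3 - 14*w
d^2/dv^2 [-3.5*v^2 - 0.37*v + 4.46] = -7.00000000000000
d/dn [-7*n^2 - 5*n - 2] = -14*n - 5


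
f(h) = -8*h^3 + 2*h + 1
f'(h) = 2 - 24*h^2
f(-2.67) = 147.93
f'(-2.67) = -169.09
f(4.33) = -639.80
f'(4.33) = -447.97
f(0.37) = 1.33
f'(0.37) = -1.29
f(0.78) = -1.24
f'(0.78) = -12.60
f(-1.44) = 22.01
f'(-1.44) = -47.77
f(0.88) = -2.69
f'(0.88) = -16.59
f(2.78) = -165.32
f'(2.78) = -183.48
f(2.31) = -92.99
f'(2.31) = -126.07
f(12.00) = -13799.00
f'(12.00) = -3454.00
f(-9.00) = 5815.00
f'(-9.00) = -1942.00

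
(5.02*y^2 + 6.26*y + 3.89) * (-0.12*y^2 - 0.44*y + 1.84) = -0.6024*y^4 - 2.96*y^3 + 6.0156*y^2 + 9.8068*y + 7.1576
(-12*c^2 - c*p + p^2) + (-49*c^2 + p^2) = -61*c^2 - c*p + 2*p^2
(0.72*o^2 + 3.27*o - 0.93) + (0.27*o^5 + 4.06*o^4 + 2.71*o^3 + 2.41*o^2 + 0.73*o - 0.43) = 0.27*o^5 + 4.06*o^4 + 2.71*o^3 + 3.13*o^2 + 4.0*o - 1.36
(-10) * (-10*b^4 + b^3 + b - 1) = 100*b^4 - 10*b^3 - 10*b + 10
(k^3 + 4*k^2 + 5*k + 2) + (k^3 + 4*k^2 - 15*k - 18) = 2*k^3 + 8*k^2 - 10*k - 16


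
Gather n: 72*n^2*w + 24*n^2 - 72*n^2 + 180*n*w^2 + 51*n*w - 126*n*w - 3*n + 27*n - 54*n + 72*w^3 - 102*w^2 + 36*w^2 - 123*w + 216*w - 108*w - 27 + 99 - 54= n^2*(72*w - 48) + n*(180*w^2 - 75*w - 30) + 72*w^3 - 66*w^2 - 15*w + 18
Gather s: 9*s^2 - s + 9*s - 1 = 9*s^2 + 8*s - 1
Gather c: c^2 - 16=c^2 - 16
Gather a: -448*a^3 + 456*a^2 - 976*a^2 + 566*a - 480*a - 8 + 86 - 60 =-448*a^3 - 520*a^2 + 86*a + 18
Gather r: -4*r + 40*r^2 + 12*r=40*r^2 + 8*r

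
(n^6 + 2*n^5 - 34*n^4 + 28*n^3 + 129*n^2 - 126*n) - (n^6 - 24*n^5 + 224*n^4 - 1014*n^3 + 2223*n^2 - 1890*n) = 26*n^5 - 258*n^4 + 1042*n^3 - 2094*n^2 + 1764*n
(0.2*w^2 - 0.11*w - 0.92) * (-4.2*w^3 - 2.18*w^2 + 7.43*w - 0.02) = -0.84*w^5 + 0.026*w^4 + 5.5898*w^3 + 1.1843*w^2 - 6.8334*w + 0.0184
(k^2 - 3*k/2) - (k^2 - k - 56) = 56 - k/2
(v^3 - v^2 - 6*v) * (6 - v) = -v^4 + 7*v^3 - 36*v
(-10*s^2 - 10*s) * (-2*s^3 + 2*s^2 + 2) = 20*s^5 - 20*s^3 - 20*s^2 - 20*s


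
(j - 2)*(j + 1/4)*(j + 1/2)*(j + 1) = j^4 - j^3/4 - 21*j^2/8 - 13*j/8 - 1/4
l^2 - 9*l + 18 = (l - 6)*(l - 3)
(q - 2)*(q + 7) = q^2 + 5*q - 14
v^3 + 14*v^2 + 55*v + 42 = (v + 1)*(v + 6)*(v + 7)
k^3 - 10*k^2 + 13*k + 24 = (k - 8)*(k - 3)*(k + 1)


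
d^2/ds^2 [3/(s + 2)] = 6/(s + 2)^3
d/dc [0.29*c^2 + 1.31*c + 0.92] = 0.58*c + 1.31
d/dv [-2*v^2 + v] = 1 - 4*v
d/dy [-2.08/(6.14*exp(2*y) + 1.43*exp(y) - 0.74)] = (25.5424*exp(y) + 2.9744)*exp(y)/(6.14*exp(2*y) + 1.43*exp(y) - 0.74)^2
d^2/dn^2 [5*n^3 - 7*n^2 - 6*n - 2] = 30*n - 14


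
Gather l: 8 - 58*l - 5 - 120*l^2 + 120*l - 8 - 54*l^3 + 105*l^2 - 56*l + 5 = -54*l^3 - 15*l^2 + 6*l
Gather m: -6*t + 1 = 1 - 6*t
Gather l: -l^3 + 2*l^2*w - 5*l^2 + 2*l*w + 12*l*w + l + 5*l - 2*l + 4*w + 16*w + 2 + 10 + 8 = -l^3 + l^2*(2*w - 5) + l*(14*w + 4) + 20*w + 20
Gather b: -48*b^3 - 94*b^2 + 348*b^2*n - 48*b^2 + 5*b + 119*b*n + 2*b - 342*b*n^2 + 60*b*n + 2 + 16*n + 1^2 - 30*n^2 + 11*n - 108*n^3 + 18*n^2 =-48*b^3 + b^2*(348*n - 142) + b*(-342*n^2 + 179*n + 7) - 108*n^3 - 12*n^2 + 27*n + 3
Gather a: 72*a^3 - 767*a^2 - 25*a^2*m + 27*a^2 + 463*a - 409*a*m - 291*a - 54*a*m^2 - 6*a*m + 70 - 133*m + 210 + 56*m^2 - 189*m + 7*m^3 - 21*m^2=72*a^3 + a^2*(-25*m - 740) + a*(-54*m^2 - 415*m + 172) + 7*m^3 + 35*m^2 - 322*m + 280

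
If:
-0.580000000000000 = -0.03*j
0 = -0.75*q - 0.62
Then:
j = 19.33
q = -0.83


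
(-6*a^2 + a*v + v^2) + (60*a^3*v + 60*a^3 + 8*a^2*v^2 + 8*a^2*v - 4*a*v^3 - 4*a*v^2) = 60*a^3*v + 60*a^3 + 8*a^2*v^2 + 8*a^2*v - 6*a^2 - 4*a*v^3 - 4*a*v^2 + a*v + v^2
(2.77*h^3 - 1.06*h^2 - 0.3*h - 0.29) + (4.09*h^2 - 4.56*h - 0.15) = 2.77*h^3 + 3.03*h^2 - 4.86*h - 0.44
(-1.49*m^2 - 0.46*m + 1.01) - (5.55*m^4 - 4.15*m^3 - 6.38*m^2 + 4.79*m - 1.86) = -5.55*m^4 + 4.15*m^3 + 4.89*m^2 - 5.25*m + 2.87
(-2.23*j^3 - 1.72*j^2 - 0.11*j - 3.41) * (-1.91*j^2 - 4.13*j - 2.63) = 4.2593*j^5 + 12.4951*j^4 + 13.1786*j^3 + 11.491*j^2 + 14.3726*j + 8.9683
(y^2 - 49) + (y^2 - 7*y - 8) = 2*y^2 - 7*y - 57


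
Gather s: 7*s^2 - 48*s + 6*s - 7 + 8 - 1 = 7*s^2 - 42*s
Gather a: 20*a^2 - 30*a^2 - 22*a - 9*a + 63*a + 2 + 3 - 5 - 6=-10*a^2 + 32*a - 6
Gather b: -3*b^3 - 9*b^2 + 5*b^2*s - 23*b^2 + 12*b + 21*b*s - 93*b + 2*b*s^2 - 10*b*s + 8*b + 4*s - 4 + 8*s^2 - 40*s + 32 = -3*b^3 + b^2*(5*s - 32) + b*(2*s^2 + 11*s - 73) + 8*s^2 - 36*s + 28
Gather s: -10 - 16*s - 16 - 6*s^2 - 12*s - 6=-6*s^2 - 28*s - 32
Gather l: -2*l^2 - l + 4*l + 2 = -2*l^2 + 3*l + 2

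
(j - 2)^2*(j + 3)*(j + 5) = j^4 + 4*j^3 - 13*j^2 - 28*j + 60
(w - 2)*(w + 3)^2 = w^3 + 4*w^2 - 3*w - 18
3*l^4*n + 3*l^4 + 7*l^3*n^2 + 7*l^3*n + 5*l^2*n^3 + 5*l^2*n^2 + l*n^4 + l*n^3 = (l + n)^2*(3*l + n)*(l*n + l)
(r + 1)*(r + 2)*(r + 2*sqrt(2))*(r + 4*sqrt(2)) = r^4 + 3*r^3 + 6*sqrt(2)*r^3 + 18*r^2 + 18*sqrt(2)*r^2 + 12*sqrt(2)*r + 48*r + 32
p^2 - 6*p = p*(p - 6)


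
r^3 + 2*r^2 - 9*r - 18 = (r - 3)*(r + 2)*(r + 3)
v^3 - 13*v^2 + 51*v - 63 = (v - 7)*(v - 3)^2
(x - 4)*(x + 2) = x^2 - 2*x - 8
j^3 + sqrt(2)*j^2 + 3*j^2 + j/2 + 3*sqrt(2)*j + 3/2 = (j + 3)*(j + sqrt(2)/2)^2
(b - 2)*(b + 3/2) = b^2 - b/2 - 3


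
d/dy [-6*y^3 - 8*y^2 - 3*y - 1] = -18*y^2 - 16*y - 3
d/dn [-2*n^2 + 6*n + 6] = 6 - 4*n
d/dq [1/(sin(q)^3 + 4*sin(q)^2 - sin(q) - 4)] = (-3*sin(q)^2 - 8*sin(q) + 1)/((sin(q) + 4)^2*cos(q)^3)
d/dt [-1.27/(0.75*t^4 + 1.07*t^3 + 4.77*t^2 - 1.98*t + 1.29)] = (3.81*t^3 + 4.0767*t^2 + 12.1158*t - 2.5146)/(0.75*t^4 + 1.07*t^3 + 4.77*t^2 - 1.98*t + 1.29)^2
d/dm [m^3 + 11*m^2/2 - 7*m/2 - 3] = 3*m^2 + 11*m - 7/2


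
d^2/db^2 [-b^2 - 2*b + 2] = -2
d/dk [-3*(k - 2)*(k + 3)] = -6*k - 3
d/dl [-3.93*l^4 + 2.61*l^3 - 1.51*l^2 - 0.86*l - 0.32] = -15.72*l^3 + 7.83*l^2 - 3.02*l - 0.86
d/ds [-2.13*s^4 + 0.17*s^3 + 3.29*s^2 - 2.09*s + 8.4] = -8.52*s^3 + 0.51*s^2 + 6.58*s - 2.09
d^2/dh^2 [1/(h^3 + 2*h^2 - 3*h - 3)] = 2*(-(3*h + 2)*(h^3 + 2*h^2 - 3*h - 3) + (3*h^2 + 4*h - 3)^2)/(h^3 + 2*h^2 - 3*h - 3)^3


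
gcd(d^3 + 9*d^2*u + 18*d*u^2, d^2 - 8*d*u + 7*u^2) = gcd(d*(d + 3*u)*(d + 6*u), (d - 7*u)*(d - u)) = 1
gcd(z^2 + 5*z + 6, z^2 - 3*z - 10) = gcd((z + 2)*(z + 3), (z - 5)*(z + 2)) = z + 2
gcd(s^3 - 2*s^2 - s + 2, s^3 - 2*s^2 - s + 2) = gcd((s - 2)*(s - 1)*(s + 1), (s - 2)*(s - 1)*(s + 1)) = s^3 - 2*s^2 - s + 2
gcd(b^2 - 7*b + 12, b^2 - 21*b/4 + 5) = b - 4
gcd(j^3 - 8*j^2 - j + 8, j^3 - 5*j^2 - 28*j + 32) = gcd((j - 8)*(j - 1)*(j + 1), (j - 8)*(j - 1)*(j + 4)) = j^2 - 9*j + 8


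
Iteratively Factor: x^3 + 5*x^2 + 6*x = (x + 2)*(x^2 + 3*x) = x*(x + 2)*(x + 3)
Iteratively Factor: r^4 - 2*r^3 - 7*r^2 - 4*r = (r + 1)*(r^3 - 3*r^2 - 4*r) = r*(r + 1)*(r^2 - 3*r - 4) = r*(r - 4)*(r + 1)*(r + 1)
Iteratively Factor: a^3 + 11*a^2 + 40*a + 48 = (a + 3)*(a^2 + 8*a + 16) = (a + 3)*(a + 4)*(a + 4)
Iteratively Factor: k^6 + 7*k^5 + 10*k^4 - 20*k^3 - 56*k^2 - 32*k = (k + 1)*(k^5 + 6*k^4 + 4*k^3 - 24*k^2 - 32*k) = (k - 2)*(k + 1)*(k^4 + 8*k^3 + 20*k^2 + 16*k) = (k - 2)*(k + 1)*(k + 2)*(k^3 + 6*k^2 + 8*k) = (k - 2)*(k + 1)*(k + 2)^2*(k^2 + 4*k) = (k - 2)*(k + 1)*(k + 2)^2*(k + 4)*(k)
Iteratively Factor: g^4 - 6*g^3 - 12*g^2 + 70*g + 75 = (g - 5)*(g^3 - g^2 - 17*g - 15) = (g - 5)*(g + 1)*(g^2 - 2*g - 15) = (g - 5)*(g + 1)*(g + 3)*(g - 5)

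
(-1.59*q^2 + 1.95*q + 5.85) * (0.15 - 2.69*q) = 4.2771*q^3 - 5.484*q^2 - 15.444*q + 0.8775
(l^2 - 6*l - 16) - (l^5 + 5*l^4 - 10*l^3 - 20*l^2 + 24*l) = -l^5 - 5*l^4 + 10*l^3 + 21*l^2 - 30*l - 16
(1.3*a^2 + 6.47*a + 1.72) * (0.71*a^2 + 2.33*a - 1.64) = 0.923*a^4 + 7.6227*a^3 + 14.1643*a^2 - 6.6032*a - 2.8208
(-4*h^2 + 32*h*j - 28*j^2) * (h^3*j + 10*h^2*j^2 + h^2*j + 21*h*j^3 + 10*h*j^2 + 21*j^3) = -4*h^5*j - 8*h^4*j^2 - 4*h^4*j + 208*h^3*j^3 - 8*h^3*j^2 + 392*h^2*j^4 + 208*h^2*j^3 - 588*h*j^5 + 392*h*j^4 - 588*j^5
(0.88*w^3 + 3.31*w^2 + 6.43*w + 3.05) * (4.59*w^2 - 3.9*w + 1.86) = 4.0392*w^5 + 11.7609*w^4 + 18.2415*w^3 - 4.9209*w^2 + 0.0648*w + 5.673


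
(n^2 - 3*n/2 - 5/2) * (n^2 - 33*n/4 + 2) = n^4 - 39*n^3/4 + 95*n^2/8 + 141*n/8 - 5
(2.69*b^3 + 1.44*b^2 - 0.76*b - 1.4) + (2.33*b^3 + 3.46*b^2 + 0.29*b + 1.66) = 5.02*b^3 + 4.9*b^2 - 0.47*b + 0.26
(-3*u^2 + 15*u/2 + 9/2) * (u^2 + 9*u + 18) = -3*u^4 - 39*u^3/2 + 18*u^2 + 351*u/2 + 81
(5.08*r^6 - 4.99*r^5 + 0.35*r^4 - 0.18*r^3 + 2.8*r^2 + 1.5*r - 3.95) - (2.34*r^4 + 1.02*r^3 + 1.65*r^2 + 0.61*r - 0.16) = 5.08*r^6 - 4.99*r^5 - 1.99*r^4 - 1.2*r^3 + 1.15*r^2 + 0.89*r - 3.79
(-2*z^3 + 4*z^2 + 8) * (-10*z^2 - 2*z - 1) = 20*z^5 - 36*z^4 - 6*z^3 - 84*z^2 - 16*z - 8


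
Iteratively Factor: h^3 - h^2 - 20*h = (h)*(h^2 - h - 20) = h*(h - 5)*(h + 4)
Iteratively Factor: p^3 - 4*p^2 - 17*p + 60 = (p - 3)*(p^2 - p - 20) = (p - 5)*(p - 3)*(p + 4)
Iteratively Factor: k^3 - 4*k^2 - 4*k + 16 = (k - 2)*(k^2 - 2*k - 8) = (k - 4)*(k - 2)*(k + 2)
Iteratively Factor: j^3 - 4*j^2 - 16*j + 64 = (j + 4)*(j^2 - 8*j + 16) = (j - 4)*(j + 4)*(j - 4)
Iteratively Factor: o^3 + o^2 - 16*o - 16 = (o + 4)*(o^2 - 3*o - 4) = (o + 1)*(o + 4)*(o - 4)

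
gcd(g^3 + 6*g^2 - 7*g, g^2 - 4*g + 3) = g - 1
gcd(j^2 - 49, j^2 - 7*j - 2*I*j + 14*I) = j - 7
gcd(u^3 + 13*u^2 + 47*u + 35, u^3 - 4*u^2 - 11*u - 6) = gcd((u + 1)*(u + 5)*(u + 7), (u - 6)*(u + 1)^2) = u + 1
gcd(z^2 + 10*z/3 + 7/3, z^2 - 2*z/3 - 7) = z + 7/3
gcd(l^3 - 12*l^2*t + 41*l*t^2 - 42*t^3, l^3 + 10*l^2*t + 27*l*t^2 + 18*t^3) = 1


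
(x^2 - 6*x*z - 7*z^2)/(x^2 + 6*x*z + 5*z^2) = (x - 7*z)/(x + 5*z)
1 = 1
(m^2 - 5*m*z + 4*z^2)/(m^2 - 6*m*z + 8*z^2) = (-m + z)/(-m + 2*z)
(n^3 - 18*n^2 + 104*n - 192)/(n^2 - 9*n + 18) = (n^2 - 12*n + 32)/(n - 3)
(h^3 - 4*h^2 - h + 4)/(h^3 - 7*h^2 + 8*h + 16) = (h - 1)/(h - 4)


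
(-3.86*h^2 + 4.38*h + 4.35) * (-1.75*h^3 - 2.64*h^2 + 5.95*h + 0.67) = 6.755*h^5 + 2.5254*h^4 - 42.1427*h^3 + 11.9908*h^2 + 28.8171*h + 2.9145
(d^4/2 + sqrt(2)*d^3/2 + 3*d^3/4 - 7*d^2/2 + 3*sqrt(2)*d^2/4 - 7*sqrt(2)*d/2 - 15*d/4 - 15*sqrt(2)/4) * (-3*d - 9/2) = -3*d^5/2 - 9*d^4/2 - 3*sqrt(2)*d^4/2 - 9*sqrt(2)*d^3/2 + 57*d^3/8 + 57*sqrt(2)*d^2/8 + 27*d^2 + 135*d/8 + 27*sqrt(2)*d + 135*sqrt(2)/8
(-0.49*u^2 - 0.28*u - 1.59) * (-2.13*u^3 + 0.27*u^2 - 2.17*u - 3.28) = 1.0437*u^5 + 0.4641*u^4 + 4.3744*u^3 + 1.7855*u^2 + 4.3687*u + 5.2152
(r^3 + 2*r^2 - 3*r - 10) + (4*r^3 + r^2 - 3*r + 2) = 5*r^3 + 3*r^2 - 6*r - 8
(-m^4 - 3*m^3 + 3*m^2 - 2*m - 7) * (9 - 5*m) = 5*m^5 + 6*m^4 - 42*m^3 + 37*m^2 + 17*m - 63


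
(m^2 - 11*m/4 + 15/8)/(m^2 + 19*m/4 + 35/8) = (8*m^2 - 22*m + 15)/(8*m^2 + 38*m + 35)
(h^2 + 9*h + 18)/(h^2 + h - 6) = (h + 6)/(h - 2)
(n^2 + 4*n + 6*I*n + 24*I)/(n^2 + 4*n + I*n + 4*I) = (n + 6*I)/(n + I)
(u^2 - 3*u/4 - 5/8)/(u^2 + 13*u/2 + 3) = (u - 5/4)/(u + 6)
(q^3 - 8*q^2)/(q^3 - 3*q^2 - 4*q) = q*(8 - q)/(-q^2 + 3*q + 4)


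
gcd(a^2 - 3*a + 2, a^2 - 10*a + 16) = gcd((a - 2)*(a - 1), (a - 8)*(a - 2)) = a - 2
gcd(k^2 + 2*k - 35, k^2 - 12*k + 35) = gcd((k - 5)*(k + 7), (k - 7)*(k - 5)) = k - 5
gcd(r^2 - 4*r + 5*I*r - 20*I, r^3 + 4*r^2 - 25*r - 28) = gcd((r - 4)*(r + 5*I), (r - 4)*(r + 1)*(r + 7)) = r - 4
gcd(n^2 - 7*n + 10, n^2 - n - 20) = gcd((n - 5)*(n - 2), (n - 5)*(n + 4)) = n - 5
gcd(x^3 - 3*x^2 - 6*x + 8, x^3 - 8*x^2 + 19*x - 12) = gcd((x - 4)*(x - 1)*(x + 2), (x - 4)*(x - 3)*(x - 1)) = x^2 - 5*x + 4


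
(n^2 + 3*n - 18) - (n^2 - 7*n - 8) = 10*n - 10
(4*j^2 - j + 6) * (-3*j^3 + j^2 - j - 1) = -12*j^5 + 7*j^4 - 23*j^3 + 3*j^2 - 5*j - 6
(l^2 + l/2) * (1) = l^2 + l/2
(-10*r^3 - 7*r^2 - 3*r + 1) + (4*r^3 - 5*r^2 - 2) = -6*r^3 - 12*r^2 - 3*r - 1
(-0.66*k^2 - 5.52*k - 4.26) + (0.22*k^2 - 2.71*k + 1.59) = -0.44*k^2 - 8.23*k - 2.67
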